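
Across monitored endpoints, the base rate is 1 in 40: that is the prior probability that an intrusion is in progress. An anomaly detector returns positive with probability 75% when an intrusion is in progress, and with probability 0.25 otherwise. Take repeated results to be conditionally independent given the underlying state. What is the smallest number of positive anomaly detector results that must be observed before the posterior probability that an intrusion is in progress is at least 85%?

5

Prior odds: 0.025 ÷ 0.975 = 1/39.
Likelihood ratio of a positive result = 0.75/0.25 = 3.
Target posterior odds = 0.85/0.15 = 17/3.
Need (1/39) × 3ⁿ ≥ 17/3, i.e. 3ⁿ ≥ 221.
3⁴ = 81 falls short of 221 but 3⁵ = 243 reaches it, so n = 5.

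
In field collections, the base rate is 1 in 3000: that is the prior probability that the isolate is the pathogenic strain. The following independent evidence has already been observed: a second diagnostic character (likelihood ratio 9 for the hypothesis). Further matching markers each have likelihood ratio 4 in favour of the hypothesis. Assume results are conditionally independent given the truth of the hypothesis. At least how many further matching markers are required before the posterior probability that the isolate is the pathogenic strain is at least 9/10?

6

Prior odds = (1/3000)/(2999/3000) = 1/2999.
Bayes factor of the evidence already in hand = 9.
Odds after that evidence = (1/2999) × 9 = 9/2999.
Target odds = 0.9/0.1 = 9.
Need 4ⁿ ≥ 9 ÷ (9/2999) = 2999.
4⁵ = 1024 falls short of 2999 but 4⁶ = 4096 reaches it, so n = 6.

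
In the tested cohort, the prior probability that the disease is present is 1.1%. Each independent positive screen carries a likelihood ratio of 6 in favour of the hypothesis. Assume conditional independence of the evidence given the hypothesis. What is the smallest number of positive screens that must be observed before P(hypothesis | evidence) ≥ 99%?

Prior odds = 0.011/0.989 = 11/989.
Likelihood ratio per positive screen = 6.
Target odds: 0.99 ÷ 0.01 = 99.
Require 6ⁿ ≥ 99 ÷ (11/989) = 8901.
6⁵ = 7776 falls short of 8901 but 6⁶ = 46656 reaches it, so n = 6.

6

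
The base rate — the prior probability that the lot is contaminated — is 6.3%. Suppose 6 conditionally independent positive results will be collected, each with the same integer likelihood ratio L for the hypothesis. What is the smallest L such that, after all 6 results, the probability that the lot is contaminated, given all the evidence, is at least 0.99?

Prior odds = 0.063/0.937 = 63/937.
Target odds = 0.99/0.01 = 99.
Need L⁶ ≥ 99 ÷ (63/937) = 10307/7.
3⁶ = 729 < 10307/7 ≤ 4096 = 4⁶, so L = 4.

4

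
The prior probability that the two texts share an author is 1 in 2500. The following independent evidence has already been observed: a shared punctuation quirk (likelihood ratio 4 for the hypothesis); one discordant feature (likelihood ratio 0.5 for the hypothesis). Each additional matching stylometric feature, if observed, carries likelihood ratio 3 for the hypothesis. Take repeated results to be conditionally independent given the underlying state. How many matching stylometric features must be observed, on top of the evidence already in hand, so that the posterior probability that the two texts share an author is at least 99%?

11

Prior odds = 0.0004/0.9996 = 1/2499.
Combined Bayes factor of the evidence already in hand = 4 × 0.5 = 2.
Odds after that evidence = (1/2499) × 2 = 2/2499.
Target odds = 0.99/0.01 = 99.
Need 3ⁿ ≥ 99 ÷ (2/2499) = 123700.5.
3¹⁰ = 59049 falls short of 123700.5 but 3¹¹ = 177147 reaches it, so n = 11.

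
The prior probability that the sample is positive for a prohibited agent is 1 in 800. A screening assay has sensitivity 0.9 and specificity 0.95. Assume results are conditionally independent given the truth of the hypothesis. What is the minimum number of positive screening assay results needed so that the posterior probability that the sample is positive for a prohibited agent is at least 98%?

4

Prior odds = 0.00125/0.99875 = 1/799.
False-positive rate = 1 − 0.95 = 0.05; likelihood ratio of a positive = 0.9/0.05 = 18.
Target odds: 0.98 ÷ 0.02 = 49.
Require 18ⁿ ≥ 49 ÷ (1/799) = 39151.
18³ = 5832 falls short of 39151 but 18⁴ = 104976 reaches it, so n = 4.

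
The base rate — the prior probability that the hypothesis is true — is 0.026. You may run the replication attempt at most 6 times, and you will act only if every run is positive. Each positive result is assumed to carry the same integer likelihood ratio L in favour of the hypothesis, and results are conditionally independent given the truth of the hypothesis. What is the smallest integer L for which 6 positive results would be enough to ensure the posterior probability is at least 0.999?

Prior odds = 0.026/0.974 = 13/487.
Target odds = 0.999/0.001 = 999.
Need L⁶ ≥ 999 ÷ (13/487) = 486513/13.
5⁶ = 15625 < 486513/13 ≤ 46656 = 6⁶, so L = 6.

6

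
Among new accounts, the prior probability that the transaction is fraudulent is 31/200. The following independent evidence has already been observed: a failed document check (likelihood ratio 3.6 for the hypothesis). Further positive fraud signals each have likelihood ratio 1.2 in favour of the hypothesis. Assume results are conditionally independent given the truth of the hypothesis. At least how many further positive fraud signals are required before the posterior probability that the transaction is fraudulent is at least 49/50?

Prior odds = 0.155/0.845 = 31/169.
Bayes factor of the evidence already in hand = 3.6.
Odds after that evidence = (31/169) × 3.6 = 558/845.
Target odds = 0.98/0.02 = 49.
Need 1.2ⁿ ≥ 49 ÷ (558/845) = 41405/558.
1.2²³ ≈66.2474 falls short of 41405/558 but 1.2²⁴ ≈79.4968 reaches it, so n = 24.

24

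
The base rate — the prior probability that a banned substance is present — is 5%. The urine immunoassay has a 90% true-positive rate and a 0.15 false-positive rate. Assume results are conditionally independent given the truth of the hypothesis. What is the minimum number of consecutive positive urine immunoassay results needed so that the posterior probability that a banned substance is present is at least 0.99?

5

Prior odds = 0.05/0.95 = 1/19.
Likelihood ratio of a positive result = 0.9/0.15 = 6.
Target posterior odds = 0.99/0.01 = 99.
Require 6ⁿ ≥ 99 ÷ (1/19) = 1881.
6⁴ = 1296 falls short of 1881 but 6⁵ = 7776 reaches it, so n = 5.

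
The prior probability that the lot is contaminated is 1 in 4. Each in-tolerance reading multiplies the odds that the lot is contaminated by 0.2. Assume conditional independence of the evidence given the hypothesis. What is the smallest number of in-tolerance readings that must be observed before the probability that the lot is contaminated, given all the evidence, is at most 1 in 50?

2

Prior odds: 0.25 ÷ 0.75 = 1/3.
Likelihood ratio per in-tolerance reading = 0.2.
Target posterior odds = 0.02/0.98 = 1/49.
Need (1/3) × 0.2ⁿ ≤ 1/49, i.e. 0.2ⁿ ≤ 3/49.
0.2¹ = 0.2 is still above 3/49 but 0.2² = 0.04 is at or below it, so n = 2.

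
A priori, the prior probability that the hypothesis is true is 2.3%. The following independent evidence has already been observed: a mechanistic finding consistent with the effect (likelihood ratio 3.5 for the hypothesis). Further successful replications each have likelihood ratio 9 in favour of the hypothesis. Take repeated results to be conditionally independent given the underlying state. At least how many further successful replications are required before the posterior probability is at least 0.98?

3

Prior odds = 0.023/0.977 = 23/977.
Bayes factor of the evidence already in hand = 3.5.
Odds after that evidence = (23/977) × 3.5 = 161/1954.
Target odds = 0.98/0.02 = 49.
Need 9ⁿ ≥ 49 ÷ (161/1954) = 13678/23.
9² = 81 falls short of 13678/23 but 9³ = 729 reaches it, so n = 3.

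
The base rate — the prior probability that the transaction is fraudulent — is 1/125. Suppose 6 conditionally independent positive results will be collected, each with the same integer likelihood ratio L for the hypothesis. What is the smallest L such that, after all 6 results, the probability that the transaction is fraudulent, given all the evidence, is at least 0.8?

Prior odds = 0.008/0.992 = 1/124.
Target odds = 0.8/0.2 = 4.
Need L⁶ ≥ 4 ÷ (1/124) = 496.
2⁶ = 64 < 496 ≤ 729 = 3⁶, so L = 3.

3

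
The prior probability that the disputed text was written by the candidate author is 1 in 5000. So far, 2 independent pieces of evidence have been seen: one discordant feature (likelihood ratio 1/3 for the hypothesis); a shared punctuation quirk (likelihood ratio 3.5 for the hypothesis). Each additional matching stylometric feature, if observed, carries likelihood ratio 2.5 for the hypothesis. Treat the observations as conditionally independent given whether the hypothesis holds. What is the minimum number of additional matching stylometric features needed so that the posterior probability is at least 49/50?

14

Prior odds = 0.0002/0.9998 = 1/4999.
Combined Bayes factor of the evidence already in hand = (1/3) × 3.5 = 7/6.
Odds after that evidence = (1/4999) × 7/6 = 7/29994.
Target odds = 0.98/0.02 = 49.
Need 2.5ⁿ ≥ 49 ÷ (7/29994) = 209958.
2.5¹³ ≈149012 falls short of 209958 but 2.5¹⁴ ≈372529 reaches it, so n = 14.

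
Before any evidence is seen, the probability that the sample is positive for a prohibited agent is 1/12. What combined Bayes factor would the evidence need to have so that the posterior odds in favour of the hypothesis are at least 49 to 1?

539

Prior odds = (1/12)/(11/12) = 1/11.
Target odds = 49.
Required Bayes factor = 49 ÷ (1/11) = 539.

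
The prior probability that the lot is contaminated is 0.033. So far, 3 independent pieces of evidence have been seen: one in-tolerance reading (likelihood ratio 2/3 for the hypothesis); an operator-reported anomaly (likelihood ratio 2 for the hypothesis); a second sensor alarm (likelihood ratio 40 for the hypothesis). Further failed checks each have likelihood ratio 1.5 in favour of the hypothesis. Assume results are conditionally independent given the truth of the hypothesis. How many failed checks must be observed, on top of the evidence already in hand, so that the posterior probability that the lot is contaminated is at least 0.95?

Prior odds = 0.033/0.967 = 33/967.
Combined Bayes factor of the evidence already in hand = (2/3) × 2 × 40 = 160/3.
Odds after that evidence = (33/967) × 160/3 = 1760/967.
Target odds = 0.95/0.05 = 19.
Need 1.5ⁿ ≥ 19 ÷ (1760/967) = 18373/1760.
1.5⁵ = 7.59375 falls short of 18373/1760 but 1.5⁶ = 11.390625 reaches it, so n = 6.

6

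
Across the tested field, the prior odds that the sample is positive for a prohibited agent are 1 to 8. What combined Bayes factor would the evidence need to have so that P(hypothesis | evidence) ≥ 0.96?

Prior odds = 0.125.
Target odds = 0.96/0.04 = 24.
Required Bayes factor = 24 ÷ 0.125 = 192.

192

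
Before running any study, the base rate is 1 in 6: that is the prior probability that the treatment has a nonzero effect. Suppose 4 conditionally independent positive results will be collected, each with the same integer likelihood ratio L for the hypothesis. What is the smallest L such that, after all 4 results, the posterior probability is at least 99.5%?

6

Prior odds = (1/6)/(5/6) = 0.2.
Target odds = 0.995/0.005 = 199.
Need L⁴ ≥ 199 ÷ 0.2 = 995.
5⁴ = 625 < 995 ≤ 1296 = 6⁴, so L = 6.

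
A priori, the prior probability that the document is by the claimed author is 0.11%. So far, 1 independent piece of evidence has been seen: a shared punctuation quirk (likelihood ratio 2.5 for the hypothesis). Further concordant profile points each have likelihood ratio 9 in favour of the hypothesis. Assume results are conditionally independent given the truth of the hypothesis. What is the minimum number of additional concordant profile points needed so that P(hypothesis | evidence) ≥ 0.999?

6

Prior odds = 0.0011/0.9989 = 11/9989.
Bayes factor of the evidence already in hand = 2.5.
Odds after that evidence = (11/9989) × 2.5 = 55/19978.
Target odds = 0.999/0.001 = 999.
Need 9ⁿ ≥ 999 ÷ (55/19978) = 19958022/55.
9⁵ = 59049 falls short of 19958022/55 but 9⁶ = 531441 reaches it, so n = 6.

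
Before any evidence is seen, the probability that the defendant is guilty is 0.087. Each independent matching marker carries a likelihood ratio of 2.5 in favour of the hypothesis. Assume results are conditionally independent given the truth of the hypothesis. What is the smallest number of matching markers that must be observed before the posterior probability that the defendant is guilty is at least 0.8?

Prior odds: 0.087 ÷ 0.913 = 87/913.
Likelihood ratio per matching marker = 2.5.
Target odds: 0.8 ÷ 0.2 = 4.
Require 2.5ⁿ ≥ 4 ÷ (87/913) = 3652/87.
2.5⁴ = 39.0625 falls short of 3652/87 but 2.5⁵ = 97.65625 reaches it, so n = 5.

5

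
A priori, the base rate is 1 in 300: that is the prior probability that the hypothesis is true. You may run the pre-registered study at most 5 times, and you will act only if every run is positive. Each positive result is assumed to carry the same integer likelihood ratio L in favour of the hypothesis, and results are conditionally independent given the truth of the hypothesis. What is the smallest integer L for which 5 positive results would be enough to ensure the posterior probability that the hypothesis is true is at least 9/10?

Prior odds = (1/300)/(299/300) = 1/299.
Target odds = 0.9/0.1 = 9.
Need L⁵ ≥ 9 ÷ (1/299) = 2691.
4⁵ = 1024 < 2691 ≤ 3125 = 5⁵, so L = 5.

5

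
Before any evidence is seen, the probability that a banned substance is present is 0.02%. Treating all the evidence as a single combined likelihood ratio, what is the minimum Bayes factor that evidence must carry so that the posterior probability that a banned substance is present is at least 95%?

Prior odds = 0.0002/0.9998 = 1/4999.
Target odds = 0.95/0.05 = 19.
Required Bayes factor = 19 ÷ (1/4999) = 94981.

94981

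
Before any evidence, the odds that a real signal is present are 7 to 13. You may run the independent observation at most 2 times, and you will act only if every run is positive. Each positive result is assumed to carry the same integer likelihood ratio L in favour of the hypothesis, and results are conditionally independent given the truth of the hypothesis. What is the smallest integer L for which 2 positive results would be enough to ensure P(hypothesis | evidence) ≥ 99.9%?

44

Prior odds = 7/13.
Target odds = 0.999/0.001 = 999.
Need L² ≥ 999 ÷ (7/13) = 12987/7.
43² = 1849 < 12987/7 ≤ 1936 = 44², so L = 44.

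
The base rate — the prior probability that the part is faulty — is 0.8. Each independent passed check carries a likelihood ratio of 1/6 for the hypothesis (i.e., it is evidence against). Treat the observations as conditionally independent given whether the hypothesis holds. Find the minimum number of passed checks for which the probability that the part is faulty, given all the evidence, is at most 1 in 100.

4

Prior odds = 0.8/0.2 = 4.
Likelihood ratio per passed check = 1/6.
Target posterior odds = 0.01/0.99 = 1/99.
Need 4 × (1/6)ⁿ ≤ 1/99, i.e. (1/6)ⁿ ≤ 1/396.
(1/6)³ = 1/216 is still above 1/396 but (1/6)⁴ = 1/1296 is at or below it, so n = 4.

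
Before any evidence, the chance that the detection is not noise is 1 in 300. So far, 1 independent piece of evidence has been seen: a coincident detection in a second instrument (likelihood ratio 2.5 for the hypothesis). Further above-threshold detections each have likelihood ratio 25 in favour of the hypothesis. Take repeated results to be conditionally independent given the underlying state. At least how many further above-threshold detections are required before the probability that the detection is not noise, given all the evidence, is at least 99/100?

Prior odds = (1/300)/(299/300) = 1/299.
Bayes factor of the evidence already in hand = 2.5.
Odds after that evidence = (1/299) × 2.5 = 5/598.
Target odds = 0.99/0.01 = 99.
Need 25ⁿ ≥ 99 ÷ (5/598) = 11840.4.
25² = 625 falls short of 11840.4 but 25³ = 15625 reaches it, so n = 3.

3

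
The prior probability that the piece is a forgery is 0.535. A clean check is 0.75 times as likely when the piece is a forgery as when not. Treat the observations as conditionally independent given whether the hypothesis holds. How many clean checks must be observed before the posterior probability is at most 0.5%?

19

Prior odds: 0.535 ÷ 0.465 = 107/93.
Likelihood ratio per clean check = 0.75.
Target odds: 0.005 ÷ 0.995 = 1/199.
Need (107/93) × 0.75ⁿ ≤ 1/199, i.e. 0.75ⁿ ≤ 93/21293.
0.75¹⁸ ≈0.00563771 is still above 93/21293 but 0.75¹⁹ ≈0.00422828 is at or below it, so n = 19.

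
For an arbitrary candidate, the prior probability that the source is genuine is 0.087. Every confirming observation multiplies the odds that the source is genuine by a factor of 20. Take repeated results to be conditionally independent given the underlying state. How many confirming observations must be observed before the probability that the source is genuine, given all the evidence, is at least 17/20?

2

Prior odds = 0.087/0.913 = 87/913.
Likelihood ratio per confirming observation = 20.
Target posterior odds = 0.85/0.15 = 17/3.
Require 20ⁿ ≥ 17/3 ÷ (87/913) = 15521/261.
20¹ = 20 falls short of 15521/261 but 20² = 400 reaches it, so n = 2.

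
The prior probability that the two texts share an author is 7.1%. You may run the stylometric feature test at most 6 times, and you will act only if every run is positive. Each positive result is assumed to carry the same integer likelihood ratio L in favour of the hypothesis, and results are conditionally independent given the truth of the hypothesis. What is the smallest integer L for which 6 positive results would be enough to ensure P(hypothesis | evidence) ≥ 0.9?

3

Prior odds = 0.071/0.929 = 71/929.
Target odds = 0.9/0.1 = 9.
Need L⁶ ≥ 9 ÷ (71/929) = 8361/71.
2⁶ = 64 < 8361/71 ≤ 729 = 3⁶, so L = 3.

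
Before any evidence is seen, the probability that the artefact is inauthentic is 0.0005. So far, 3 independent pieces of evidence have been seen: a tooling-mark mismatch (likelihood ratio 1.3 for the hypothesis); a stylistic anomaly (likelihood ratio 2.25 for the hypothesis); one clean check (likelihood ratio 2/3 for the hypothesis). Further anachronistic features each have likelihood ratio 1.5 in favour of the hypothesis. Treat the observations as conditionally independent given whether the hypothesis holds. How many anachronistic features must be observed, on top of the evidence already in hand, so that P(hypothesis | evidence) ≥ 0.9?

23

Prior odds = 0.0005/0.9995 = 1/1999.
Combined Bayes factor of the evidence already in hand = 1.3 × 2.25 × (2/3) = 1.95.
Odds after that evidence = (1/1999) × 1.95 = 39/39980.
Target odds = 0.9/0.1 = 9.
Need 1.5ⁿ ≥ 9 ÷ (39/39980) = 119940/13.
1.5²² ≈7481.83 falls short of 119940/13 but 1.5²³ ≈11222.7 reaches it, so n = 23.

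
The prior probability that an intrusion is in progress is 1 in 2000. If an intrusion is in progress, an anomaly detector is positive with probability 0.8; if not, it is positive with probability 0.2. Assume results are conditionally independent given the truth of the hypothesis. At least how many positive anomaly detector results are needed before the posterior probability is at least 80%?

7

Prior odds: 0.0005 ÷ 0.9995 = 1/1999.
Likelihood ratio of a positive = 0.8/0.2 = 4.
Target posterior odds = 0.8/0.2 = 4.
Require 4ⁿ ≥ 4 ÷ (1/1999) = 7996.
4⁶ = 4096 falls short of 7996 but 4⁷ = 16384 reaches it, so n = 7.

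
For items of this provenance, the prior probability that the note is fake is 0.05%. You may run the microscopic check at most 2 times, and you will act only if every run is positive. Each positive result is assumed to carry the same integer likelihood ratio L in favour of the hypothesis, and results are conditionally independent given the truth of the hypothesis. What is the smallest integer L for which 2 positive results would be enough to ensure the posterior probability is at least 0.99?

Prior odds = 0.0005/0.9995 = 1/1999.
Target odds = 0.99/0.01 = 99.
Need L² ≥ 99 ÷ (1/1999) = 197901.
444² = 197136 < 197901 ≤ 198025 = 445², so L = 445.

445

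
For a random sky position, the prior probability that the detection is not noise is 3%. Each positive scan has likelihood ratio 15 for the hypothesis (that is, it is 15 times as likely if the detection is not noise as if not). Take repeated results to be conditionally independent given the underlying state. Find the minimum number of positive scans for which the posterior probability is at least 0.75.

2

Prior odds = 0.03/0.97 = 3/97.
Likelihood ratio per positive scan = 15.
Target odds: 0.75 ÷ 0.25 = 3.
Need (3/97) × 15ⁿ ≥ 3, i.e. 15ⁿ ≥ 97.
15¹ = 15 falls short of 97 but 15² = 225 reaches it, so n = 2.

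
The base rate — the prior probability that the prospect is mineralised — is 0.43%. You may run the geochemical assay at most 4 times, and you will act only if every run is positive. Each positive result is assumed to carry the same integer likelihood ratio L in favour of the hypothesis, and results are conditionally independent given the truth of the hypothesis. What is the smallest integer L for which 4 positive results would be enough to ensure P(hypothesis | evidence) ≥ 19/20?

9

Prior odds = 0.0043/0.9957 = 43/9957.
Target odds = 0.95/0.05 = 19.
Need L⁴ ≥ 19 ÷ (43/9957) = 189183/43.
8⁴ = 4096 < 189183/43 ≤ 6561 = 9⁴, so L = 9.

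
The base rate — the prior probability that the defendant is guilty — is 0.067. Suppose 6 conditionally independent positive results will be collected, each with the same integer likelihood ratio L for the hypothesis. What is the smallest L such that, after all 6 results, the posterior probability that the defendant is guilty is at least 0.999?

Prior odds = 0.067/0.933 = 67/933.
Target odds = 0.999/0.001 = 999.
Need L⁶ ≥ 999 ÷ (67/933) = 932067/67.
4⁶ = 4096 < 932067/67 ≤ 15625 = 5⁶, so L = 5.

5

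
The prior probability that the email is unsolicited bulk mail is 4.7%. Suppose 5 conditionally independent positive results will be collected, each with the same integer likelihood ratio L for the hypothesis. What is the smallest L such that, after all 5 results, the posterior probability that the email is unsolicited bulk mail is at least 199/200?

6

Prior odds = 0.047/0.953 = 47/953.
Target odds = 0.995/0.005 = 199.
Need L⁵ ≥ 199 ÷ (47/953) = 189647/47.
5⁵ = 3125 < 189647/47 ≤ 7776 = 6⁵, so L = 6.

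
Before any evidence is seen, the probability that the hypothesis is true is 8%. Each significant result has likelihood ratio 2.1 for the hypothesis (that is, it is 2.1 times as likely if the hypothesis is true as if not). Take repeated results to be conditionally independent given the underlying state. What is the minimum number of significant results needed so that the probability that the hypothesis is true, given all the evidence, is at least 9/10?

Prior odds: 0.08 ÷ 0.92 = 2/23.
Likelihood ratio per significant result = 2.1.
Target posterior odds = 0.9/0.1 = 9.
Need (2/23) × 2.1ⁿ ≥ 9, i.e. 2.1ⁿ ≥ 103.5.
2.1⁶ = 85766121/1000000 falls short of 103.5 but 2.1⁷ ≈180.109 reaches it, so n = 7.

7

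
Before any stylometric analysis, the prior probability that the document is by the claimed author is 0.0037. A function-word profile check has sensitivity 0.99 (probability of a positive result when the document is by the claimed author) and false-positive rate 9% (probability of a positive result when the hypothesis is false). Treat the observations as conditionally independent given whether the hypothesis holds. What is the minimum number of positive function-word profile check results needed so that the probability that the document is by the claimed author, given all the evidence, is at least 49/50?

Prior odds: 0.0037 ÷ 0.9963 = 37/9963.
Likelihood ratio of a positive result = 0.99/0.09 = 11.
Target odds: 0.98 ÷ 0.02 = 49.
Require 11ⁿ ≥ 49 ÷ (37/9963) = 488187/37.
11³ = 1331 falls short of 488187/37 but 11⁴ = 14641 reaches it, so n = 4.

4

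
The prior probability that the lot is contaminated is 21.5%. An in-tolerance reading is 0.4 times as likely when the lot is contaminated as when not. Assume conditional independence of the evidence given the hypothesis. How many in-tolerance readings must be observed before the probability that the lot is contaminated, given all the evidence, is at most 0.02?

3

Prior odds: 0.215 ÷ 0.785 = 43/157.
Likelihood ratio per in-tolerance reading = 0.4.
Target odds: 0.02 ÷ 0.98 = 1/49.
Require 0.4ⁿ ≤ 1/49 ÷ (43/157) = 157/2107.
0.4² = 0.16 is still above 157/2107 but 0.4³ = 0.064 is at or below it, so n = 3.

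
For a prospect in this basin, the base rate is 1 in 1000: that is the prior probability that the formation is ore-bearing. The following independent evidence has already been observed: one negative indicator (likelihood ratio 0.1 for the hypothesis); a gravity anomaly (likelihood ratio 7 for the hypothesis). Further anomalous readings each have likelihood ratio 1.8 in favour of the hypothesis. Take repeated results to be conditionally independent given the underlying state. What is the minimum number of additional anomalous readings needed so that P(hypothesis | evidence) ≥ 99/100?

21

Prior odds = 0.001/0.999 = 1/999.
Combined Bayes factor of the evidence already in hand = 0.1 × 7 = 0.7.
Odds after that evidence = (1/999) × 0.7 = 7/9990.
Target odds = 0.99/0.01 = 99.
Need 1.8ⁿ ≥ 99 ÷ (7/9990) = 989010/7.
1.8²⁰ ≈127482 falls short of 989010/7 but 1.8²¹ ≈229468 reaches it, so n = 21.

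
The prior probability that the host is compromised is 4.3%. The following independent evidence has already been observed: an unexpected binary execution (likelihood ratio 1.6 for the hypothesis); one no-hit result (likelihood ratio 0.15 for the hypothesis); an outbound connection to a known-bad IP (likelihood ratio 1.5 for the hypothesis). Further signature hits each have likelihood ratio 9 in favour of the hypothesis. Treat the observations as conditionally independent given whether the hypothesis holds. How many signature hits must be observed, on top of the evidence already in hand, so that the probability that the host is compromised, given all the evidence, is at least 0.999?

Prior odds = 0.043/0.957 = 43/957.
Combined Bayes factor of the evidence already in hand = 1.6 × 0.15 × 1.5 = 0.36.
Odds after that evidence = (43/957) × 0.36 = 129/7975.
Target odds = 0.999/0.001 = 999.
Need 9ⁿ ≥ 999 ÷ (129/7975) = 2655675/43.
9⁵ = 59049 falls short of 2655675/43 but 9⁶ = 531441 reaches it, so n = 6.

6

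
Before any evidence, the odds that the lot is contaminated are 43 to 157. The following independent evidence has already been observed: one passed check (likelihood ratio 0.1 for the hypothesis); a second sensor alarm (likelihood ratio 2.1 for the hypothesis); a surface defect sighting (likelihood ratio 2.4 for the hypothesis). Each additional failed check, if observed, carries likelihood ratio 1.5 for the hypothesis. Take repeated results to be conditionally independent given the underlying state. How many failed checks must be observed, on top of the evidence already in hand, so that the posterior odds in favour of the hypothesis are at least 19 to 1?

Prior odds = 43/157.
Combined Bayes factor of the evidence already in hand = 0.1 × 2.1 × 2.4 = 0.504.
Odds after that evidence = (43/157) × 0.504 = 2709/19625.
Target odds = 19.
Need 1.5ⁿ ≥ 19 ÷ (2709/19625) = 372875/2709.
1.5¹² = 531441/4096 falls short of 372875/2709 but 1.5¹³ = 1594323/8192 reaches it, so n = 13.

13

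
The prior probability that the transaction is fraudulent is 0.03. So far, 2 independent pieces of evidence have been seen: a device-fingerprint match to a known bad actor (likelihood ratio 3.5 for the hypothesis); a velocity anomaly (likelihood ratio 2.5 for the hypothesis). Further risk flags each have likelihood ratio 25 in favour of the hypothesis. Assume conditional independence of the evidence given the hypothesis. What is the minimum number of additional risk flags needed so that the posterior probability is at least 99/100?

2

Prior odds = 0.03/0.97 = 3/97.
Combined Bayes factor of the evidence already in hand = 3.5 × 2.5 = 8.75.
Odds after that evidence = (3/97) × 8.75 = 105/388.
Target odds = 0.99/0.01 = 99.
Need 25ⁿ ≥ 99 ÷ (105/388) = 12804/35.
25¹ = 25 falls short of 12804/35 but 25² = 625 reaches it, so n = 2.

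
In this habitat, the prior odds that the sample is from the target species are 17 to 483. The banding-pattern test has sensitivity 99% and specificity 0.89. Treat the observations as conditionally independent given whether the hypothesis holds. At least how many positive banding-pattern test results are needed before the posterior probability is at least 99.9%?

5

Prior odds = 17/483.
False-positive rate = 1 − 0.89 = 0.11; likelihood ratio of a positive = 0.99/0.11 = 9.
Target odds: 0.999 ÷ 0.001 = 999.
Need (17/483) × 9ⁿ ≥ 999, i.e. 9ⁿ ≥ 482517/17.
9⁴ = 6561 falls short of 482517/17 but 9⁵ = 59049 reaches it, so n = 5.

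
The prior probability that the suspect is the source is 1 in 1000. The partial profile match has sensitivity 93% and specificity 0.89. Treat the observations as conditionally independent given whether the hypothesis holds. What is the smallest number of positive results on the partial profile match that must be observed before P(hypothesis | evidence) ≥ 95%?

5

Prior odds: 0.001 ÷ 0.999 = 1/999.
False-positive rate = 1 − 0.89 = 0.11; likelihood ratio of a positive = 0.93/0.11 = 93/11.
Target posterior odds = 0.95/0.05 = 19.
Need (1/999) × (93/11)ⁿ ≥ 19, i.e. (93/11)ⁿ ≥ 18981.
(93/11)⁴ = 74805201/14641 falls short of 18981 but (93/11)⁵ ≈43196.8 reaches it, so n = 5.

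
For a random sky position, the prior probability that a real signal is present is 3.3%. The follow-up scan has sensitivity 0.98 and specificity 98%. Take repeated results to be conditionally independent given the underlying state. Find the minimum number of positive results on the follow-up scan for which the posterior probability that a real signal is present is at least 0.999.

3

Prior odds = 0.033/0.967 = 33/967.
False-positive rate = 1 − 0.98 = 0.02; likelihood ratio of a positive = 0.98/0.02 = 49.
Target odds: 0.999 ÷ 0.001 = 999.
Need (33/967) × 49ⁿ ≥ 999, i.e. 49ⁿ ≥ 322011/11.
49² = 2401 falls short of 322011/11 but 49³ = 117649 reaches it, so n = 3.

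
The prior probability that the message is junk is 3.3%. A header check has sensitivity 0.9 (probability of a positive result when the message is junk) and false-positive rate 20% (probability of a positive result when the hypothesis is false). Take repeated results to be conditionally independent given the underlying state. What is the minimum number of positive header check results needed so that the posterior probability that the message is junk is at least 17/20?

4

Prior odds = 0.033/0.967 = 33/967.
Likelihood ratio of a positive result = 0.9/0.2 = 4.5.
Target posterior odds = 0.85/0.15 = 17/3.
Require 4.5ⁿ ≥ 17/3 ÷ (33/967) = 16439/99.
4.5³ = 91.125 falls short of 16439/99 but 4.5⁴ = 410.0625 reaches it, so n = 4.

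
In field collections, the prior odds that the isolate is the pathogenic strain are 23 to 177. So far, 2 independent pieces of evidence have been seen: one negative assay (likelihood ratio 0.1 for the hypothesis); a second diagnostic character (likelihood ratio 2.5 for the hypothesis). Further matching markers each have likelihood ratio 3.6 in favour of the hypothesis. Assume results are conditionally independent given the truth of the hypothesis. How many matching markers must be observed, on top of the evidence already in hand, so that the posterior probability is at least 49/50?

6

Prior odds = 23/177.
Combined Bayes factor of the evidence already in hand = 0.1 × 2.5 = 0.25.
Odds after that evidence = (23/177) × 0.25 = 23/708.
Target odds = 0.98/0.02 = 49.
Need 3.6ⁿ ≥ 49 ÷ (23/708) = 34692/23.
3.6⁵ = 604.66176 falls short of 34692/23 but 3.6⁶ = 34012224/15625 reaches it, so n = 6.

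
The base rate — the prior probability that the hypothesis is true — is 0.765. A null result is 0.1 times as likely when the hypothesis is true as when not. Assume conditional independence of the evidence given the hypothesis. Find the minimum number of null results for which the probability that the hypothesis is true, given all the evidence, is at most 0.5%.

Prior odds: 0.765 ÷ 0.235 = 153/47.
Likelihood ratio per null result = 0.1.
Target odds: 0.005 ÷ 0.995 = 1/199.
Require 0.1ⁿ ≤ 1/199 ÷ (153/47) = 47/30447.
0.1² = 0.01 is still above 47/30447 but 0.1³ = 0.001 is at or below it, so n = 3.

3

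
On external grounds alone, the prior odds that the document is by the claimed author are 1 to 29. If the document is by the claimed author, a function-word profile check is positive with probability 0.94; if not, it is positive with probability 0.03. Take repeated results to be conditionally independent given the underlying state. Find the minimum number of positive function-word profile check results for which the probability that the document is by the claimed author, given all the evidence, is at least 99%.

Prior odds = 1/29.
Likelihood ratio of a positive = 0.94/0.03 = 94/3.
Target odds: 0.99 ÷ 0.01 = 99.
Need (1/29) × (94/3)ⁿ ≥ 99, i.e. (94/3)ⁿ ≥ 2871.
(94/3)² = 8836/9 falls short of 2871 but (94/3)³ = 830584/27 reaches it, so n = 3.

3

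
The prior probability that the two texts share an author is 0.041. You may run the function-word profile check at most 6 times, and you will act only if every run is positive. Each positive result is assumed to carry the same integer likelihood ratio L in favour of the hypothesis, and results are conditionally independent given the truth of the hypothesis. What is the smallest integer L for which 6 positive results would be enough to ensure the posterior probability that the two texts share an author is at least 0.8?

3

Prior odds = 0.041/0.959 = 41/959.
Target odds = 0.8/0.2 = 4.
Need L⁶ ≥ 4 ÷ (41/959) = 3836/41.
2⁶ = 64 < 3836/41 ≤ 729 = 3⁶, so L = 3.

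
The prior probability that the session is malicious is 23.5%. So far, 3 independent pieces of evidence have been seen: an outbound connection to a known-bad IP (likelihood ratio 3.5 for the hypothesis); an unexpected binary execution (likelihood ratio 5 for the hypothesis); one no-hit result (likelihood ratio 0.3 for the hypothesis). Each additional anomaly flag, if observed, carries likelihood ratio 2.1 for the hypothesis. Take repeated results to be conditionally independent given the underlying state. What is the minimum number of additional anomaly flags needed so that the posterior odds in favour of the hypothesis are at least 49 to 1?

Prior odds = 0.235/0.765 = 47/153.
Combined Bayes factor of the evidence already in hand = 3.5 × 5 × 0.3 = 5.25.
Odds after that evidence = (47/153) × 5.25 = 329/204.
Target odds = 49.
Need 2.1ⁿ ≥ 49 ÷ (329/204) = 1428/47.
2.1⁴ = 19.4481 falls short of 1428/47 but 2.1⁵ = 4084101/100000 reaches it, so n = 5.

5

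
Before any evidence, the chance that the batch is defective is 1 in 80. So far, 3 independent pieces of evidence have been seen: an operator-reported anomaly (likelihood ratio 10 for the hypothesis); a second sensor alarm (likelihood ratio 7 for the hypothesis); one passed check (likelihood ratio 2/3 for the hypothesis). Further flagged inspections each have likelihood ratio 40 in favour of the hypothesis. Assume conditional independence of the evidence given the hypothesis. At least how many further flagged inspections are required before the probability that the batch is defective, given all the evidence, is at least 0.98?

2

Prior odds = 0.0125/0.9875 = 1/79.
Combined Bayes factor of the evidence already in hand = 10 × 7 × (2/3) = 140/3.
Odds after that evidence = (1/79) × 140/3 = 140/237.
Target odds = 0.98/0.02 = 49.
Need 40ⁿ ≥ 49 ÷ (140/237) = 82.95.
40¹ = 40 falls short of 82.95 but 40² = 1600 reaches it, so n = 2.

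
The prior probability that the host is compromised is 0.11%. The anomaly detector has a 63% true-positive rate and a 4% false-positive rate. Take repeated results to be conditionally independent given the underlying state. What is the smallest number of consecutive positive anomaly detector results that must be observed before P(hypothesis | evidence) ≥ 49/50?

4

Prior odds = 0.0011/0.9989 = 11/9989.
Likelihood ratio of a positive result = 0.63/0.04 = 15.75.
Target odds: 0.98 ÷ 0.02 = 49.
Need (11/9989) × 15.75ⁿ ≥ 49, i.e. 15.75ⁿ ≥ 489461/11.
15.75³ = 3906.984375 falls short of 489461/11 but 15.75⁴ = 15752961/256 reaches it, so n = 4.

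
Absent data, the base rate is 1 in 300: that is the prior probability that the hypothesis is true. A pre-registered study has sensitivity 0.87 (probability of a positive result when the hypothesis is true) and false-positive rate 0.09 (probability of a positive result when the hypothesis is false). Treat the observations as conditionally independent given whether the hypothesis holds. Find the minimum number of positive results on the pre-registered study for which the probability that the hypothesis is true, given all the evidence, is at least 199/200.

Prior odds = (1/300)/(299/300) = 1/299.
Likelihood ratio of a positive result = 0.87/0.09 = 29/3.
Target odds: 0.995 ÷ 0.005 = 199.
Need (1/299) × (29/3)ⁿ ≥ 199, i.e. (29/3)ⁿ ≥ 59501.
(29/3)⁴ = 707281/81 falls short of 59501 but (29/3)⁵ = 20511149/243 reaches it, so n = 5.

5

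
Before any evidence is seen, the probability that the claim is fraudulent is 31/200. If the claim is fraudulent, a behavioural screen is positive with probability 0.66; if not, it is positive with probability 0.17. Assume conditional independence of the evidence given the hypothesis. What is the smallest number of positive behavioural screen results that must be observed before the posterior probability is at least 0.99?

Prior odds: 0.155 ÷ 0.845 = 31/169.
Likelihood ratio of a positive = 0.66/0.17 = 66/17.
Target posterior odds = 0.99/0.01 = 99.
Require (66/17)ⁿ ≥ 99 ÷ (31/169) = 16731/31.
(66/17)⁴ = 18974736/83521 falls short of 16731/31 but (66/17)⁵ ≈882.013 reaches it, so n = 5.

5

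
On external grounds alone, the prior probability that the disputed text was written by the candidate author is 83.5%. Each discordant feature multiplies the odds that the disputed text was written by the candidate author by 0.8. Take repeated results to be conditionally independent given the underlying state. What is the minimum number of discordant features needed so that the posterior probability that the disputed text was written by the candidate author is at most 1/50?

Prior odds: 0.835 ÷ 0.165 = 167/33.
Likelihood ratio per discordant feature = 0.8.
Target posterior odds = 0.02/0.98 = 1/49.
Require 0.8ⁿ ≤ 1/49 ÷ (167/33) = 33/8183.
0.8²⁴ ≈0.00472237 is still above 33/8183 but 0.8²⁵ ≈0.00377789 is at or below it, so n = 25.

25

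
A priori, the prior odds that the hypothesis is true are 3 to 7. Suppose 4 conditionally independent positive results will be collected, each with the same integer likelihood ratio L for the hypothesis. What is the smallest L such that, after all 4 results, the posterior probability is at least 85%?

2

Prior odds = 3/7.
Target odds = 0.85/0.15 = 17/3.
Need L⁴ ≥ 17/3 ÷ (3/7) = 119/9.
1⁴ = 1 < 119/9 ≤ 16 = 2⁴, so L = 2.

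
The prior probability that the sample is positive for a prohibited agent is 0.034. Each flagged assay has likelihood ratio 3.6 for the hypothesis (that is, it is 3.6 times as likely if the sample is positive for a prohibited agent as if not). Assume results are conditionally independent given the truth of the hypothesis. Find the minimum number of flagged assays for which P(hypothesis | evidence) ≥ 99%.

Prior odds: 0.034 ÷ 0.966 = 17/483.
Likelihood ratio per flagged assay = 3.6.
Target posterior odds = 0.99/0.01 = 99.
Need (17/483) × 3.6ⁿ ≥ 99, i.e. 3.6ⁿ ≥ 47817/17.
3.6⁶ = 34012224/15625 falls short of 47817/17 but 3.6⁷ = 612220032/78125 reaches it, so n = 7.

7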